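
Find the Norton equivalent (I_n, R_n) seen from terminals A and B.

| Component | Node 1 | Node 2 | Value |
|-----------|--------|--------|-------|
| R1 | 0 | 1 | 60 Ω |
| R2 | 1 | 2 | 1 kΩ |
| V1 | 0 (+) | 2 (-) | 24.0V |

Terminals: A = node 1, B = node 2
Find the Thévenin equivalent first; then I_n = V_th/R_th and R_n = R_th.
Step 1 — V_th is the open-circuit voltage V_A - V_B (nothing connected across the terminals).
Nodal analysis, taking node 2 as the 0 V reference.
Source V1 fixes V_0 = 24 V.
KCL at each unknown node (sum of currents leaving = 0; resistances in Ω):
  Node 1: (V_1 - 24)/60 + (V_1 - 0)/1000 = 0
Collecting terms: 0.01767 × V_1 = 0.4  =>  V_1 = 22.64 V
V_th = V_1 - V_2 = 22.64 - 0 = 22.64 V
Step 2 — R_th: zero the source — replace V1 by a short circuit (node 2 merges into node 0) — and find the resistance seen between A (node 1) and B (node 0).
Reduce the network between node 1 (A) and node 0 (B) by series/parallel combination:
  Rp1 = R1 ‖ R2 (parallel, both between nodes 0 and 1) = 1/(1/60 + 1/1000) = 56.6 Ω
R_th = 56.6 Ω
I_n = V_th/R_th = 22.64/56.6 = 0.4 A, and R_n = R_th = 56.6 Ω

Final answer: I_n = 0.4 A, R_n = 56.6 Ω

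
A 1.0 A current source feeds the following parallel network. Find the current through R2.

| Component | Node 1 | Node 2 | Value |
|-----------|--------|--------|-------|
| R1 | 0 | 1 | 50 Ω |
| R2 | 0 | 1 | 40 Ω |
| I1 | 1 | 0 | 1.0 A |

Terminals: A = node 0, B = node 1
All resistors sit directly between nodes 0 and 1, so they are in parallel and share one voltage V; the full source current 1 A splits among them.
1/R_par = 1/50 + 1/40 = 0.045 S  =>  R_par = 22.22 Ω
V = I × R_par = 1 × 22.22 = 22.22 V
I_R2 = V/R2 = 22.22/40 = 0.5556 A

Final answer: 0.5556 A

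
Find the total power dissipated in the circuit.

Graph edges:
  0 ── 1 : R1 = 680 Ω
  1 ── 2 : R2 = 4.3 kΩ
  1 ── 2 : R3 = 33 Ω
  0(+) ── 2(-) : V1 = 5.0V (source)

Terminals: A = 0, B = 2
Nodal analysis, taking node 2 as the 0 V reference.
Source V1 fixes V_0 = 5 V.
KCL at each unknown node (sum of currents leaving = 0; resistances in Ω):
  Node 1: (V_1 - 5)/680 + (V_1 - 0)/4300 + (V_1 - 0)/33 = 0
Collecting terms: 0.03201 × V_1 = 0.007353  =>  V_1 = 0.2297 V
Power in each resistor, P = (ΔV)²/R:
  P_R1 = (5 - 0.2297)²/680 = 0.03346 W
  P_R2 = (0.2297 - 0)²/4300 = 0.00001227 W
  P_R3 = (0.2297 - 0)²/33 = 0.001599 W
P_total = P_R1 + P_R2 + P_R3 = 0.03508 W

Final answer: 0.03508 W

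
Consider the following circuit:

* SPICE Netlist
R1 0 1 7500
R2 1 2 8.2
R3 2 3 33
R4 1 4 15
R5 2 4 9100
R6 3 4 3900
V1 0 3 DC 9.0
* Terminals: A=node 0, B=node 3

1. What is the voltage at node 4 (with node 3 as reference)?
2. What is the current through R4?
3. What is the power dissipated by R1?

Nodal analysis, taking node 3 as the 0 V reference.
Source V1 fixes V_0 = 9 V.
KCL at each unknown node (sum of currents leaving = 0; resistances in Ω):
  Node 1: (V_1 - 9)/7500 + (V_1 - V_2)/8.2 + (V_1 - V_4)/15 = 0
  Node 2: (V_2 - V_1)/8.2 + (V_2 - 0)/33 + (V_2 - V_4)/9100 = 0
  Node 4: (V_4 - V_1)/15 + (V_4 - V_2)/9100 + (V_4 - 0)/3900 = 0
Collecting terms (coefficients in siemens):
  0.1888·V_1 - 0.122·V_2 - 0.06667·V_4 = 0.0012
  0.1524·V_2 - 0.122·V_1 - 0.0001099·V_4 = 0
  0.06703·V_4 - 0.06667·V_1 - 0.0001099·V_2 = 0
Solving these 3 simultaneous equations (Gaussian elimination) gives:
  V_1 = 0.04865 V, V_2 = 0.03898 V, V_4 = 0.04845 V
Part 1:
  Read off the nodal solution: V_4 = 0.04845 V
Part 2:
  I_R4 = (V_1 - V_4)/R4 = (0.04865 - 0.04845)/15 = 0.00001346 A
  Magnitude: I_R4 = 0.00001346 A
Part 3:
  I_R1 = (V_0 - V_1)/R1 = (9 - 0.04865)/7500 = 0.001194 A
  P_R1 = I_R1² × R1 = (0.001194)² × 7500 = 0.01068 W

Final answers:
1. V_4 = 0.04845 V
2. I_R4 = 1.346e-05 A
3. P_R1 = 0.01068 W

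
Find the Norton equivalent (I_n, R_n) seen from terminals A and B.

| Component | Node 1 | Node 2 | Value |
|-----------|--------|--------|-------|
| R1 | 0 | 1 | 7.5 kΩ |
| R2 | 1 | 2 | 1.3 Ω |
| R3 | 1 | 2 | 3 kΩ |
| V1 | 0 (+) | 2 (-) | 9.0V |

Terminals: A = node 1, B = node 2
Find the Thévenin equivalent first; then I_n = V_th/R_th and R_n = R_th.
Step 1 — V_th is the open-circuit voltage V_A - V_B (nothing connected across the terminals).
Nodal analysis, taking node 2 as the 0 V reference.
Source V1 fixes V_0 = 9 V.
KCL at each unknown node (sum of currents leaving = 0; resistances in Ω):
  Node 1: (V_1 - 9)/7500 + (V_1 - 0)/1.3 + (V_1 - 0)/3000 = 0
Collecting terms: 0.7697 × V_1 = 0.0012  =>  V_1 = 0.001559 V
V_th = V_1 - V_2 = 0.001559 - 0 = 0.001559 V
Step 2 — R_th: zero the source — replace V1 by a short circuit (node 2 merges into node 0) — and find the resistance seen between A (node 1) and B (node 0).
Reduce the network between node 1 (A) and node 0 (B) by series/parallel combination:
  Rp1 = R1 ‖ R2 ‖ R3 (parallel, all between nodes 0 and 1) = 1/(1/7500 + 1/1.3 + 1/3000) = 1.299 Ω
R_th = 1.299 Ω
I_n = V_th/R_th = 0.001559/1.299 = 0.0012 A, and R_n = R_th = 1.299 Ω

Final answer: I_n = 0.0012 A, R_n = 1.299 Ω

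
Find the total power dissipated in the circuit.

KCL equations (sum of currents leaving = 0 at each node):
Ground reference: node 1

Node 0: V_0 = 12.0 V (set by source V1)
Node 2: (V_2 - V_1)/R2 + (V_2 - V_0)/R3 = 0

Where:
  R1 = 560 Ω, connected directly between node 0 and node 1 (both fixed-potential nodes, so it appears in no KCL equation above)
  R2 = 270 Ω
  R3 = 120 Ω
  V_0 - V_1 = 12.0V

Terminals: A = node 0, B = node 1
Nodal analysis, taking node 1 as the 0 V reference.
Source V1 fixes V_0 = 12 V.
KCL at each unknown node (sum of currents leaving = 0; resistances in Ω):
  Node 2: (V_2 - 0)/270 + (V_2 - 12)/120 = 0
Collecting terms: 0.01204 × V_2 = 0.1  =>  V_2 = 8.308 V
Power in each resistor, P = (ΔV)²/R:
  P_R1 = (12 - 0)²/560 = 0.2571 W
  P_R2 = (0 - 8.308)²/270 = 0.2556 W
  P_R3 = (12 - 8.308)²/120 = 0.1136 W
P_total = P_R1 + P_R2 + P_R3 = 0.6264 W

Final answer: 0.6264 W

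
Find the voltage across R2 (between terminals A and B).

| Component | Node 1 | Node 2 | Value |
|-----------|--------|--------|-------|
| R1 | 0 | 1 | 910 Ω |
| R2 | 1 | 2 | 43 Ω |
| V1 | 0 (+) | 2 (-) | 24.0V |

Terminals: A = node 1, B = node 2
R1 and R2 are in series across V1 (node 0 → node 1 → node 2), and the output A–B is taken across R2, so this is a voltage divider.
Series current: I = V1/(R1 + R2) = 24/(910 + 43) = 24/953 = 0.02518 A
V_R2 = I × R2 = V1 × R2/(R1 + R2) = 24 × 43/953 = 1.083 V

Final answer: 1.083 V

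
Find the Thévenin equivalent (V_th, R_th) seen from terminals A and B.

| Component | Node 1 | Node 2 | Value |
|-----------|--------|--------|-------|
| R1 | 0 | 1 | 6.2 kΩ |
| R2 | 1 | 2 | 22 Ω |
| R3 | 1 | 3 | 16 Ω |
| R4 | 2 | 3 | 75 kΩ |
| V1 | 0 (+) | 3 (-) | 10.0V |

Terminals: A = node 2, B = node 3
Step 1 — V_th is the open-circuit voltage V_A - V_B (nothing connected across the terminals).
Nodal analysis, taking node 3 as the 0 V reference.
Source V1 fixes V_0 = 10 V.
KCL at each unknown node (sum of currents leaving = 0; resistances in Ω):
  Node 1: (V_1 - 10)/6200 + (V_1 - V_2)/22 + (V_1 - 0)/16 = 0
  Node 2: (V_2 - V_1)/22 + (V_2 - 0)/75000 = 0
Collecting terms (coefficients in siemens):
  0.1081·V_1 - 0.04545·V_2 = 0.001613
  0.04547·V_2 - 0.04545·V_1 = 0
Determinant D = (0.1081)(0.04547) - (-0.04545)(-0.04545) = 0.00285
V_1 = [(0.001613)(0.04547) - (-0.04545)(0)]/D = 0.02573 V
V_2 = [(0.1081)(0) - (0.001613)(-0.04545)]/D = 0.02573 V
V_th = V_2 - V_3 = 0.02573 - 0 = 0.02573 V
Step 2 — R_th: zero the source — replace V1 by a short circuit (node 3 merges into node 0) — and find the resistance seen between A (node 2) and B (node 0).
Reduce the network between node 2 (A) and node 0 (B) by series/parallel combination:
  Rp1 = R1 ‖ R3 (parallel, both between nodes 0 and 1) = 1/(1/6200 + 1/16) = 15.96 Ω
  Rs1 = R2 + Rp1 (series, joined only at node 1) = 22 + 15.96 = 37.96 Ω
  Rp2 = R4 ‖ Rs1 (parallel, both between nodes 0 and 2) = 1/(1/75000 + 1/37.96) = 37.94 Ω
R_th = 37.94 Ω

Final answer: V_th = 0.02573 V, R_th = 37.94 Ω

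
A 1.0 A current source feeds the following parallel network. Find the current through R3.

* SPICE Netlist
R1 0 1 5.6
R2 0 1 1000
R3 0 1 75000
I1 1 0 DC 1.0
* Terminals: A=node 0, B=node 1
All resistors sit directly between nodes 0 and 1, so they are in parallel and share one voltage V; the full source current 1 A splits among them.
1/R_par = 1/5.6 + 1/1000 + 1/75000 = 0.1796 S  =>  R_par = 5.568 Ω
V = I × R_par = 1 × 5.568 = 5.568 V
I_R3 = V/R3 = 5.568/75000 = 0.00007425 A

Final answer: 7.425e-05 A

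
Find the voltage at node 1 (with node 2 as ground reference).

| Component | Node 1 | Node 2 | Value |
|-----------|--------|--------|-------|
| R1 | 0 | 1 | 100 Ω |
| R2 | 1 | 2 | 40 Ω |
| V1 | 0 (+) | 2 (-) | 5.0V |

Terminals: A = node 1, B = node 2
Nodal analysis, taking node 2 as the 0 V reference.
Source V1 fixes V_0 = 5 V.
KCL at each unknown node (sum of currents leaving = 0; resistances in Ω):
  Node 1: (V_1 - 5)/100 + (V_1 - 0)/40 = 0
Collecting terms: 0.035 × V_1 = 0.05  =>  V_1 = 1.429 V
The requested potential is V_1 = 1.429 V.

Final answer: V_1 = 1.429 V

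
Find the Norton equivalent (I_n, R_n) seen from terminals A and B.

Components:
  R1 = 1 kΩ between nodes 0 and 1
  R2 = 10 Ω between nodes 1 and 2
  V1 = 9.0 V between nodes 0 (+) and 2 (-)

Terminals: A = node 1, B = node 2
Find the Thévenin equivalent first; then I_n = V_th/R_th and R_n = R_th.
Step 1 — V_th is the open-circuit voltage V_A - V_B (nothing connected across the terminals).
Nodal analysis, taking node 2 as the 0 V reference.
Source V1 fixes V_0 = 9 V.
KCL at each unknown node (sum of currents leaving = 0; resistances in Ω):
  Node 1: (V_1 - 9)/1000 + (V_1 - 0)/10 = 0
Collecting terms: 0.101 × V_1 = 0.009  =>  V_1 = 0.08911 V
V_th = V_1 - V_2 = 0.08911 - 0 = 0.08911 V
Step 2 — R_th: zero the source — replace V1 by a short circuit (node 2 merges into node 0) — and find the resistance seen between A (node 1) and B (node 0).
Reduce the network between node 1 (A) and node 0 (B) by series/parallel combination:
  Rp1 = R1 ‖ R2 (parallel, both between nodes 0 and 1) = 1/(1/1000 + 1/10) = 9.901 Ω
R_th = 9.901 Ω
I_n = V_th/R_th = 0.08911/9.901 = 0.009 A, and R_n = R_th = 9.901 Ω

Final answer: I_n = 0.009 A, R_n = 9.901 Ω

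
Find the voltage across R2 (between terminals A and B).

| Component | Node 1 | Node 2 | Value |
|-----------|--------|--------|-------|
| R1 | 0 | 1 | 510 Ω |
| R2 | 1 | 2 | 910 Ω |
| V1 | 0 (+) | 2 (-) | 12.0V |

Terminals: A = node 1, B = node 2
R1 and R2 are in series across V1 (node 0 → node 1 → node 2), and the output A–B is taken across R2, so this is a voltage divider.
Series current: I = V1/(R1 + R2) = 12/(510 + 910) = 12/1420 = 0.008451 A
V_R2 = I × R2 = V1 × R2/(R1 + R2) = 12 × 910/1420 = 7.69 V

Final answer: 7.69 V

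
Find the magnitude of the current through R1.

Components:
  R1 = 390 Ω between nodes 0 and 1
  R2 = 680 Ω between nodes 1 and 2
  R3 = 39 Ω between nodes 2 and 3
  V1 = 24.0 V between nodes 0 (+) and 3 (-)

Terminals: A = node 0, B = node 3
Nodal analysis, taking node 3 as the 0 V reference.
Source V1 fixes V_0 = 24 V.
KCL at each unknown node (sum of currents leaving = 0; resistances in Ω):
  Node 1: (V_1 - 24)/390 + (V_1 - V_2)/680 = 0
  Node 2: (V_2 - V_1)/680 + (V_2 - 0)/39 = 0
Collecting terms (coefficients in siemens):
  0.004035·V_1 - 0.001471·V_2 = 0.06154
  0.02711·V_2 - 0.001471·V_1 = 0
Determinant D = (0.004035)(0.02711) - (-0.001471)(-0.001471) = 0.0001072
V_1 = [(0.06154)(0.02711) - (-0.001471)(0)]/D = 15.56 V
V_2 = [(0.004035)(0) - (0.06154)(-0.001471)]/D = 0.844 V
I_R1 = (V_0 - V_1)/R1 = (24 - 15.56)/390 = 0.02164 A
|I_R1| = 0.02164 A

Final answer: |I_R1| = 0.02164 A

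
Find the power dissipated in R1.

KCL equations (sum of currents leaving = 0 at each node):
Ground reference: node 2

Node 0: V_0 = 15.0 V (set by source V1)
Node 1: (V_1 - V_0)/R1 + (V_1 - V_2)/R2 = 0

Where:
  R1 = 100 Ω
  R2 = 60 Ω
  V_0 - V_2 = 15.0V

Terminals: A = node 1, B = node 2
Nodal analysis, taking node 2 as the 0 V reference.
Source V1 fixes V_0 = 15 V.
KCL at each unknown node (sum of currents leaving = 0; resistances in Ω):
  Node 1: (V_1 - 15)/100 + (V_1 - 0)/60 = 0
Collecting terms: 0.02667 × V_1 = 0.15  =>  V_1 = 5.625 V
I_R1 = (V_0 - V_1)/R1 = (15 - 5.625)/100 = 0.09375 A
P_R1 = I_R1² × R1 = (0.09375)² × 100 = 0.8789 W

Final answer: 0.8789 W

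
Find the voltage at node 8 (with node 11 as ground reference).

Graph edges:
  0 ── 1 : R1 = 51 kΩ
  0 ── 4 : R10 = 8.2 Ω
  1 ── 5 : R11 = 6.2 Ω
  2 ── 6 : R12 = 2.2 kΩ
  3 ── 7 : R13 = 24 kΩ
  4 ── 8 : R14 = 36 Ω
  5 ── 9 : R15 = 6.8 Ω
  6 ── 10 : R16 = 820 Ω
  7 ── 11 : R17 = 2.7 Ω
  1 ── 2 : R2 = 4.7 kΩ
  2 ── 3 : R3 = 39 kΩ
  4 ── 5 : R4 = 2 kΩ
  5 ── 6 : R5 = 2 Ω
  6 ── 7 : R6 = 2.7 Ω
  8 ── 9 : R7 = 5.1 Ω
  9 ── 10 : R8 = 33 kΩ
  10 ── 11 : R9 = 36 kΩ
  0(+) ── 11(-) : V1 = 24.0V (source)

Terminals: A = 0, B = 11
Nodal analysis, taking node 11 as the 0 V reference.
Source V1 fixes V_0 = 24 V.
KCL at each unknown node (sum of currents leaving = 0; resistances in Ω):
  Node 1: (V_1 - 24)/51000 + (V_1 - V_2)/4700 + (V_1 - V_5)/6.2 = 0
  Node 2: (V_2 - V_1)/4700 + (V_2 - V_3)/39000 + (V_2 - V_6)/2200 = 0
  Node 3: (V_3 - V_2)/39000 + (V_3 - V_7)/24000 = 0
  Node 4: (V_4 - V_5)/2000 + (V_4 - 24)/8.2 + (V_4 - V_8)/36 = 0
  Node 5: (V_5 - V_4)/2000 + (V_5 - V_6)/2 + (V_5 - V_1)/6.2 + (V_5 - V_9)/6.8 = 0
  Node 6: (V_6 - V_5)/2 + (V_6 - V_7)/2.7 + (V_6 - V_2)/2200 + (V_6 - V_10)/820 = 0
  Node 7: (V_7 - V_6)/2.7 + (V_7 - V_3)/24000 + (V_7 - 0)/2.7 = 0
  Node 8: (V_8 - V_9)/5.1 + (V_8 - V_4)/36 = 0
  Node 9: (V_9 - V_8)/5.1 + (V_9 - V_10)/33000 + (V_9 - V_5)/6.8 = 0
  Node 10: (V_10 - V_9)/33000 + (V_10 - 0)/36000 + (V_10 - V_6)/820 = 0
Collecting terms (coefficients in siemens):
  0.1615·V_1 - 0.0002128·V_2 - 0.1613·V_5 = 0.0004706
  0.000693·V_2 - 0.0002128·V_1 - 0.00002564·V_3 - 0.0004545·V_6 = 0
  0.00006731·V_3 - 0.00002564·V_2 - 0.00004167·V_7 = 0
  0.1502·V_4 - 0.0005·V_5 - 0.02778·V_8 = 2.927
  0.8088·V_5 - 0.1613·V_1 - 0.0005·V_4 - 0.5·V_6 - 0.1471·V_9 = 0
  0.872·V_6 - 0.0004545·V_2 - 0.5·V_5 - 0.3704·V_7 - 0.00122·V_10 = 0
  0.7408·V_7 - 0.00004167·V_3 - 0.3704·V_6 = 0
  0.2239·V_8 - 0.02778·V_4 - 0.1961·V_9 = 0
  0.3432·V_9 - 0.1471·V_5 - 0.1961·V_8 - 0.0000303·V_10 = 0
  0.001278·V_10 - 0.00122·V_6 - 0.0000303·V_9 = 0
Solving these 10 simultaneous equations (Gaussian elimination) gives:
  V_1 = 2.851 V, V_2 = 2.295 V, V_3 = 1.518 V, V_4 = 20.85 V
  V_5 = 2.849 V, V_6 = 2.079 V, V_7 = 1.04 V, V_8 = 7.32 V
  V_9 = 5.403 V, V_10 = 2.113 V
The requested potential is V_8 = 7.32 V.

Final answer: V_8 = 7.32 V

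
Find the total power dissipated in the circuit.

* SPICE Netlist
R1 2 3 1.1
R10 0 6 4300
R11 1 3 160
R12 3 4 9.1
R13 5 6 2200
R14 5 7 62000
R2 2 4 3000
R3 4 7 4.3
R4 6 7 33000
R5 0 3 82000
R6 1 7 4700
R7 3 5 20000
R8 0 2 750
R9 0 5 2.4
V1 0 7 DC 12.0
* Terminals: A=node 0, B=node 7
Nodal analysis, taking node 7 as the 0 V reference.
Source V1 fixes V_0 = 12 V.
KCL at each unknown node (sum of currents leaving = 0; resistances in Ω):
  Node 1: (V_1 - 0)/4700 + (V_1 - V_3)/160 = 0
  Node 2: (V_2 - V_3)/1.1 + (V_2 - V_4)/3000 + (V_2 - 12)/750 = 0
  Node 3: (V_3 - V_2)/1.1 + (V_3 - 12)/82000 + (V_3 - V_5)/20000 + (V_3 - V_1)/160 + (V_3 - V_4)/9.1 = 0
  Node 4: (V_4 - V_2)/3000 + (V_4 - 0)/4.3 + (V_4 - V_3)/9.1 = 0
  Node 5: (V_5 - V_3)/20000 + (V_5 - 12)/2.4 + (V_5 - V_6)/2200 + (V_5 - 0)/62000 = 0
  Node 6: (V_6 - 0)/33000 + (V_6 - 12)/4300 + (V_6 - V_5)/2200 = 0
Collecting terms (coefficients in siemens):
  0.006463·V_1 - 0.00625·V_3 = 0
  0.9108·V_2 - 0.9091·V_3 - 0.0003333·V_4 = 0.016
  1.025·V_3 - 0.00625·V_1 - 0.9091·V_2 - 0.1099·V_4 - 0.00005·V_5 = 0.0001463
  0.3428·V_4 - 0.0003333·V_2 - 0.1099·V_3 = 0
  0.4172·V_5 - 0.00005·V_3 - 0.0004545·V_6 = 5
  0.0007174·V_6 - 0.0004545·V_5 = 0.002791
Solving these 6 simultaneous equations (Gaussian elimination) gives:
  V_1 = 0.2117 V, V_2 = 0.2361 V, V_3 = 0.2189 V, V_4 = 0.0704 V
  V_5 = 12 V, V_6 = 11.49 V
Power in each resistor, P = (ΔV)²/R:
  P_R1 = (0.2361 - 0.2189)²/1.1 = 0.0002687 W
  P_R2 = (0.2361 - 0.0704)²/3000 = 0.00000915 W
  P_R3 = (0.0704 - 0)²/4.3 = 0.001153 W
  P_R4 = (11.49 - 0)²/33000 = 0.004002 W
  P_R5 = (12 - 0.2189)²/82000 = 0.001693 W
  P_R6 = (0.2117 - 0)²/4700 = 0.000009534 W
  P_R7 = (0.2189 - 12)²/20000 = 0.006937 W
  P_R8 = (12 - 0.2361)²/750 = 0.1845 W
  P_R9 = (12 - 12)²/2.4 = 0.00000246 W
  P_R10 = (12 - 11.49)²/4300 = 0.00006011 W
  P_R11 = (0.2117 - 0.2189)²/160 = 0.0000003246 W
  P_R12 = (0.2189 - 0.0704)²/9.1 = 0.002423 W
  P_R13 = (12 - 11.49)²/2200 = 0.0001164 W
  P_R14 = (12 - 0)²/62000 = 0.002322 W
P_total = P_R1 + P_R2 + P_R3 + P_R4 + P_R5 + P_R6 + P_R7 + P_R8 + P_R9 + P_R10 + P_R11 + P_R12 + P_R13 + P_R14 = 0.2035 W

Final answer: 0.2035 W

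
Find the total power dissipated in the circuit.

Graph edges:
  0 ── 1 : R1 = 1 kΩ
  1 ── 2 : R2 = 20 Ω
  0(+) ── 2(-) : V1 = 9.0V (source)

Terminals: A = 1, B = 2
Nodal analysis, taking node 2 as the 0 V reference.
Source V1 fixes V_0 = 9 V.
KCL at each unknown node (sum of currents leaving = 0; resistances in Ω):
  Node 1: (V_1 - 9)/1000 + (V_1 - 0)/20 = 0
Collecting terms: 0.051 × V_1 = 0.009  =>  V_1 = 0.1765 V
Power in each resistor, P = (ΔV)²/R:
  P_R1 = (9 - 0.1765)²/1000 = 0.07785 W
  P_R2 = (0.1765 - 0)²/20 = 0.001557 W
P_total = P_R1 + P_R2 = 0.07941 W

Final answer: 0.07941 W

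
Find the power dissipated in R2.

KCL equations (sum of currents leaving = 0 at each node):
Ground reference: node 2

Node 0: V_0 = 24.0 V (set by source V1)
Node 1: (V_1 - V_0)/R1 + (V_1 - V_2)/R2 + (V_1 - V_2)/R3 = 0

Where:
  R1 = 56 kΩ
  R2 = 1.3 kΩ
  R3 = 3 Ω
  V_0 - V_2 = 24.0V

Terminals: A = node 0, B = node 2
Nodal analysis, taking node 2 as the 0 V reference.
Source V1 fixes V_0 = 24 V.
KCL at each unknown node (sum of currents leaving = 0; resistances in Ω):
  Node 1: (V_1 - 24)/56000 + (V_1 - 0)/1300 + (V_1 - 0)/3 = 0
Collecting terms: 0.3341 × V_1 = 0.0004286  =>  V_1 = 0.001283 V
I_R2 = (V_1 - V_2)/R2 = (0.001283 - 0)/1300 = 0.0000009867 A
P_R2 = I_R2² × R2 = (0.0000009867)² × 1300 = 0.000000001266 W

Final answer: 1.266e-09 W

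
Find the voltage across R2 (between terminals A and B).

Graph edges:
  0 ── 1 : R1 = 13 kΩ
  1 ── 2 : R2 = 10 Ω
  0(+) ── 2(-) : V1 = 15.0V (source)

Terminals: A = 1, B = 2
R1 and R2 are in series across V1 (node 0 → node 1 → node 2), and the output A–B is taken across R2, so this is a voltage divider.
Series current: I = V1/(R1 + R2) = 15/(13000 + 10) = 15/13010 = 0.001153 A
V_R2 = I × R2 = V1 × R2/(R1 + R2) = 15 × 10/13010 = 0.01153 V

Final answer: 0.01153 V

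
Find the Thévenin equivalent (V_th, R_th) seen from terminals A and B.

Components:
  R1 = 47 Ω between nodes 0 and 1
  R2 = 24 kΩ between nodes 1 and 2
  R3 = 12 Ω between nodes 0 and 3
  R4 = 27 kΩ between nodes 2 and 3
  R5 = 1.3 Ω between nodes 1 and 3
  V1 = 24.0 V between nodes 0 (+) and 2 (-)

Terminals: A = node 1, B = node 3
Step 1 — V_th is the open-circuit voltage V_A - V_B (nothing connected across the terminals).
Nodal analysis, taking node 2 as the 0 V reference.
Source V1 fixes V_0 = 24 V.
KCL at each unknown node (sum of currents leaving = 0; resistances in Ω):
  Node 1: (V_1 - 24)/47 + (V_1 - 0)/24000 + (V_1 - V_3)/1.3 = 0
  Node 3: (V_3 - 24)/12 + (V_3 - 0)/27000 + (V_3 - V_1)/1.3 = 0
Collecting terms (coefficients in siemens):
  0.7905·V_1 - 0.7692·V_3 = 0.5106
  0.8526·V_3 - 0.7692·V_1 = 2
Determinant D = (0.7905)(0.8526) - (-0.7692)(-0.7692) = 0.08231
V_1 = [(0.5106)(0.8526) - (-0.7692)(2)]/D = 23.98 V
V_3 = [(0.7905)(2) - (0.5106)(-0.7692)]/D = 23.98 V
V_th = V_1 - V_3 = 23.98 - 23.98 = -0.0007827 V
Step 2 — R_th: zero the source — replace V1 by a short circuit (node 2 merges into node 0) — and find the resistance seen between A (node 1) and B (node 3).
Reduce the network between node 1 (A) and node 3 (B) by series/parallel combination:
  Rp1 = R1 ‖ R2 (parallel, both between nodes 0 and 1) = 1/(1/47 + 1/24000) = 46.91 Ω
  Rp2 = R3 ‖ R4 (parallel, both between nodes 0 and 3) = 1/(1/12 + 1/27000) = 11.99 Ω
  Rs1 = Rp1 + Rp2 (series, joined only at node 0) = 46.91 + 11.99 = 58.9 Ω
  Rp3 = R5 ‖ Rs1 (parallel, both between nodes 1 and 3) = 1/(1/1.3 + 1/58.9) = 1.272 Ω
R_th = 1.272 Ω

Final answer: V_th = -0.0007827 V, R_th = 1.272 Ω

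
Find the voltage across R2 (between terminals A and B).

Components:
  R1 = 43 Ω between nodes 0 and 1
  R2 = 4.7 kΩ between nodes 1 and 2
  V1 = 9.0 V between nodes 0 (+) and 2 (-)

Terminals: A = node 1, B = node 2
R1 and R2 are in series across V1 (node 0 → node 1 → node 2), and the output A–B is taken across R2, so this is a voltage divider.
Series current: I = V1/(R1 + R2) = 9/(43 + 4700) = 9/4743 = 0.001898 A
V_R2 = I × R2 = V1 × R2/(R1 + R2) = 9 × 4700/4743 = 8.918 V

Final answer: 8.918 V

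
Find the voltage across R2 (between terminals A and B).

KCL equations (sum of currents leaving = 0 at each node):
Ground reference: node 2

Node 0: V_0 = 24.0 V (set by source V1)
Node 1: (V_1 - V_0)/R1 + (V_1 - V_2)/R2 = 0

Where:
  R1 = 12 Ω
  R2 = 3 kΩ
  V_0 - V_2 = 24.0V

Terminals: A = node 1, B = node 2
R1 and R2 are in series across V1 (node 0 → node 1 → node 2), and the output A–B is taken across R2, so this is a voltage divider.
Series current: I = V1/(R1 + R2) = 24/(12 + 3000) = 24/3012 = 0.007968 A
V_R2 = I × R2 = V1 × R2/(R1 + R2) = 24 × 3000/3012 = 23.9 V

Final answer: 23.9 V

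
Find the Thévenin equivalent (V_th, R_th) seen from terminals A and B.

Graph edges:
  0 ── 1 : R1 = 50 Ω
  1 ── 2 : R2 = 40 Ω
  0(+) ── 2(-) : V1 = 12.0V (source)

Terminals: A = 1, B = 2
Step 1 — V_th is the open-circuit voltage V_A - V_B (nothing connected across the terminals).
Nodal analysis, taking node 2 as the 0 V reference.
Source V1 fixes V_0 = 12 V.
KCL at each unknown node (sum of currents leaving = 0; resistances in Ω):
  Node 1: (V_1 - 12)/50 + (V_1 - 0)/40 = 0
Collecting terms: 0.045 × V_1 = 0.24  =>  V_1 = 5.333 V
V_th = V_1 - V_2 = 5.333 - 0 = 5.333 V
Step 2 — R_th: zero the source — replace V1 by a short circuit (node 2 merges into node 0) — and find the resistance seen between A (node 1) and B (node 0).
Reduce the network between node 1 (A) and node 0 (B) by series/parallel combination:
  Rp1 = R1 ‖ R2 (parallel, both between nodes 0 and 1) = 1/(1/50 + 1/40) = 22.22 Ω
R_th = 22.22 Ω

Final answer: V_th = 5.333 V, R_th = 22.22 Ω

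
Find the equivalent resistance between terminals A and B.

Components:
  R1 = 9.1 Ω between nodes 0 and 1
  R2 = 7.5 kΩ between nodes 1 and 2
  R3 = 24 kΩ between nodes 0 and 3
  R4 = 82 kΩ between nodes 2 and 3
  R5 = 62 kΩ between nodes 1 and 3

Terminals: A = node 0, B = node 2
The network is not a plain series/parallel combination. Inject a 1 A test current into terminal A (node 0) and return it from terminal B (node 2); then R_eq = V_A / (1 A).
Nodal analysis, taking node 2 as the 0 V reference.
Current source I_test pushes 1 A into node 0 and draws it out of node 2.
KCL at each unknown node (sum of currents leaving = 0; resistances in Ω):
  Node 0: (V_0 - V_1)/9.1 + (V_0 - V_3)/24000 - 1 = 0
  Node 1: (V_1 - V_0)/9.1 + (V_1 - 0)/7500 + (V_1 - V_3)/62000 = 0
  Node 3: (V_3 - V_0)/24000 + (V_3 - V_1)/62000 + (V_3 - 0)/82000 = 0
Collecting terms (coefficients in siemens):
  0.1099·V_0 - 0.1099·V_1 - 0.00004167·V_3 = 1
  0.11·V_1 - 0.1099·V_0 - 0.00001613·V_3 = 0
  0.00006999·V_3 - 0.00004167·V_0 - 0.00001613·V_1 = 0
Solving these 3 simultaneous equations (Gaussian elimination) gives:
  V_0 = 6982 V, V_1 = 6973 V, V_3 = 5763 V
R_eq = V_0 / 1 A = 6982 Ω = 6.982 kΩ

Final answer: 6.982 kΩ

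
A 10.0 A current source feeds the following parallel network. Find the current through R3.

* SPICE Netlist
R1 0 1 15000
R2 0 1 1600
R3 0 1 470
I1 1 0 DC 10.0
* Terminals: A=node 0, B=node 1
All resistors sit directly between nodes 0 and 1, so they are in parallel and share one voltage V; the full source current 10 A splits among them.
1/R_par = 1/15000 + 1/1600 + 1/470 = 0.002819 S  =>  R_par = 354.7 Ω
V = I × R_par = 10 × 354.7 = 3547 V
I_R3 = V/R3 = 3547/470 = 7.547 A

Final answer: 7.547 A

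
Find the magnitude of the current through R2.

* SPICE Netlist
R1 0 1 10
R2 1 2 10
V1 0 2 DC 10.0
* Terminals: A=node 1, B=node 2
Nodal analysis, taking node 2 as the 0 V reference.
Source V1 fixes V_0 = 10 V.
KCL at each unknown node (sum of currents leaving = 0; resistances in Ω):
  Node 1: (V_1 - 10)/10 + (V_1 - 0)/10 = 0
Collecting terms: 0.2 × V_1 = 1  =>  V_1 = 5 V
I_R2 = (V_1 - V_2)/R2 = (5 - 0)/10 = 0.5 A
|I_R2| = 0.5 A

Final answer: |I_R2| = 0.5 A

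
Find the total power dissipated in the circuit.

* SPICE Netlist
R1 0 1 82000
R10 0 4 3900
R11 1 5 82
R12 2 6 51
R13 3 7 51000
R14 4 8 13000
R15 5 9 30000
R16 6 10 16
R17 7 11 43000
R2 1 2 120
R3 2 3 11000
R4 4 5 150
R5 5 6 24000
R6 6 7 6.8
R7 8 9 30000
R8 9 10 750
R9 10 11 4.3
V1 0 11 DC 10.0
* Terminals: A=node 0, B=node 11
Nodal analysis, taking node 11 as the 0 V reference.
Source V1 fixes V_0 = 10 V.
KCL at each unknown node (sum of currents leaving = 0; resistances in Ω):
  Node 1: (V_1 - 10)/82000 + (V_1 - V_2)/120 + (V_1 - V_5)/82 = 0
  Node 2: (V_2 - V_1)/120 + (V_2 - V_3)/11000 + (V_2 - V_6)/51 = 0
  Node 3: (V_3 - V_2)/11000 + (V_3 - V_7)/51000 = 0
  Node 4: (V_4 - V_5)/150 + (V_4 - 10)/3900 + (V_4 - V_8)/13000 = 0
  Node 5: (V_5 - V_4)/150 + (V_5 - V_6)/24000 + (V_5 - V_1)/82 + (V_5 - V_9)/30000 = 0
  Node 6: (V_6 - V_5)/24000 + (V_6 - V_7)/6.8 + (V_6 - V_2)/51 + (V_6 - V_10)/16 = 0
  Node 7: (V_7 - V_6)/6.8 + (V_7 - V_3)/51000 + (V_7 - 0)/43000 = 0
  Node 8: (V_8 - V_9)/30000 + (V_8 - V_4)/13000 = 0
  Node 9: (V_9 - V_8)/30000 + (V_9 - V_10)/750 + (V_9 - V_5)/30000 = 0
  Node 10: (V_10 - V_9)/750 + (V_10 - 0)/4.3 + (V_10 - V_6)/16 = 0
Collecting terms (coefficients in siemens):
  0.02054·V_1 - 0.008333·V_2 - 0.0122·V_5 = 0.000122
  0.02803·V_2 - 0.008333·V_1 - 0.00009091·V_3 - 0.01961·V_6 = 0
  0.0001105·V_3 - 0.00009091·V_2 - 0.00001961·V_7 = 0
  0.007·V_4 - 0.006667·V_5 - 0.00007692·V_8 = 0.002564
  0.01894·V_5 - 0.0122·V_1 - 0.006667·V_4 - 0.00004167·V_6 - 0.00003333·V_9 = 0
  0.2292·V_6 - 0.01961·V_2 - 0.00004167·V_5 - 0.1471·V_7 - 0.0625·V_10 = 0
  0.1471·V_7 - 0.00001961·V_3 - 0.1471·V_6 = 0
  0.0001103·V_8 - 0.00007692·V_4 - 0.00003333·V_9 = 0
  0.0014·V_9 - 0.00003333·V_5 - 0.00003333·V_8 - 0.001333·V_10 = 0
  0.2964·V_10 - 0.0625·V_6 - 0.001333·V_9 = 0
Solving these 10 simultaneous equations (Gaussian elimination) gives:
  V_1 = 0.4526 V, V_2 = 0.169 V, V_3 = 0.1477 V, V_4 = 0.9804 V
  V_5 = 0.6368 V, V_6 = 0.04862 V, V_7 = 0.04863 V, V_8 = 0.6966 V
  V_9 = 0.04169 V, V_10 = 0.01044 V
Power in each resistor, P = (ΔV)²/R:
  P_R1 = (10 - 0.4526)²/82000 = 0.001112 W
  P_R2 = (0.4526 - 0.169)²/120 = 0.00067 W
  P_R3 = (0.169 - 0.1477)²/11000 = 0.00000004149 W
  P_R4 = (0.9804 - 0.6368)²/150 = 0.0007872 W
  P_R5 = (0.6368 - 0.04862)²/24000 = 0.00001441 W
  P_R6 = (0.04862 - 0.04863)²/6.8 = 0.000000000004474 W
  P_R7 = (0.6966 - 0.04169)²/30000 = 0.0000143 W
  P_R8 = (0.04169 - 0.01044)²/750 = 0.000001302 W
  P_R9 = (0.01044 - 0)²/4.3 = 0.00002535 W
  P_R10 = (10 - 0.9804)²/3900 = 0.02086 W
  P_R11 = (0.4526 - 0.6368)²/82 = 0.0004138 W
  P_R12 = (0.169 - 0.04862)²/51 = 0.0002843 W
  P_R13 = (0.1477 - 0.04863)²/51000 = 0.0000001923 W
  P_R14 = (0.9804 - 0.6966)²/13000 = 0.000006196 W
  P_R15 = (0.6368 - 0.04169)²/30000 = 0.00001181 W
  P_R16 = (0.04862 - 0.01044)²/16 = 0.00009111 W
  P_R17 = (0.04863 - 0)²/43000 = 0.00000005499 W
P_total = P_R1 + P_R2 + P_R3 + P_R4 + P_R5 + P_R6 + P_R7 + P_R8 + P_R9 + P_R10 + P_R11 + P_R12 + P_R13 + P_R14 + P_R15 + P_R16 + P_R17 = 0.02429 W

Final answer: 0.02429 W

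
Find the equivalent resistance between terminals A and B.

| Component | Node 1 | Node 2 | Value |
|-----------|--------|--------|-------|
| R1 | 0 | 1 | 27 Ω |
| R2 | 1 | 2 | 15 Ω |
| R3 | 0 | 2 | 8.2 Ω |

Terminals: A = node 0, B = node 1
Reduce the network between node 0 (A) and node 1 (B) by series/parallel combination:
  Rs1 = R3 + R2 (series, joined only at node 2) = 8.2 + 15 = 23.2 Ω
  Rp1 = R1 ‖ Rs1 (parallel, both between nodes 0 and 1) = 1/(1/27 + 1/23.2) = 12.48 Ω
R_eq = 12.48 Ω

Final answer: 12.48 Ω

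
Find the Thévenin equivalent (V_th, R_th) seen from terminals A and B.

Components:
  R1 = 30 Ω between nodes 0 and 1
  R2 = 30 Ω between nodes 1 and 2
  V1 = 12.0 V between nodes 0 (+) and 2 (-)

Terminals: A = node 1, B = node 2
Step 1 — V_th is the open-circuit voltage V_A - V_B (nothing connected across the terminals).
Nodal analysis, taking node 2 as the 0 V reference.
Source V1 fixes V_0 = 12 V.
KCL at each unknown node (sum of currents leaving = 0; resistances in Ω):
  Node 1: (V_1 - 12)/30 + (V_1 - 0)/30 = 0
Collecting terms: 0.06667 × V_1 = 0.4  =>  V_1 = 6 V
V_th = V_1 - V_2 = 6 - 0 = 6 V
Step 2 — R_th: zero the source — replace V1 by a short circuit (node 2 merges into node 0) — and find the resistance seen between A (node 1) and B (node 0).
Reduce the network between node 1 (A) and node 0 (B) by series/parallel combination:
  Rp1 = R1 ‖ R2 (parallel, both between nodes 0 and 1) = 1/(1/30 + 1/30) = 15 Ω
R_th = 15 Ω

Final answer: V_th = 6 V, R_th = 15 Ω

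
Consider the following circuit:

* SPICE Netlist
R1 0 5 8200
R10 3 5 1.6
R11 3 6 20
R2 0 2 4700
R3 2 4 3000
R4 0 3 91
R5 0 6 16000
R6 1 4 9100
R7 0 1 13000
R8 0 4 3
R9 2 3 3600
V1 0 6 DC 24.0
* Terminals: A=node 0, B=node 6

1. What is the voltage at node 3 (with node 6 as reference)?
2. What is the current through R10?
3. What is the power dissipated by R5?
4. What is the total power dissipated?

Nodal analysis, taking node 6 as the 0 V reference.
Source V1 fixes V_0 = 24 V.
KCL at each unknown node (sum of currents leaving = 0; resistances in Ω):
  Node 1: (V_1 - V_4)/9100 + (V_1 - 24)/13000 = 0
  Node 2: (V_2 - 24)/4700 + (V_2 - V_4)/3000 + (V_2 - V_3)/3600 = 0
  Node 3: (V_3 - 24)/91 + (V_3 - V_2)/3600 + (V_3 - V_5)/1.6 + (V_3 - 0)/20 = 0
  Node 4: (V_4 - V_2)/3000 + (V_4 - V_1)/9100 + (V_4 - 24)/3 = 0
  Node 5: (V_5 - 24)/8200 + (V_5 - V_3)/1.6 = 0
Collecting terms (coefficients in siemens):
  0.0001868·V_1 - 0.0001099·V_4 = 0.001846
  0.0008239·V_2 - 0.0002778·V_3 - 0.0003333·V_4 = 0.005106
  0.6863·V_3 - 0.0002778·V_2 - 0.625·V_5 = 0.2637
  0.3338·V_4 - 0.0001099·V_1 - 0.0003333·V_2 = 8
  0.6251·V_5 - 0.625·V_3 = 0.002927
Solving these 5 simultaneous equations (Gaussian elimination) gives:
  V_1 = 24 V, V_2 = 17.4 V, V_3 = 4.423 V, V_4 = 23.99 V
  V_5 = 4.426 V
Part 1:
  Read off the nodal solution: V_3 = 4.423 V
Part 2:
  I_R10 = (V_3 - V_5)/R10 = (4.423 - 4.426)/1.6 = -0.002387 A
  Magnitude: I_R10 = 0.002387 A
Part 3:
  I_R5 = (V_0 - V_6)/R5 = (24 - 0)/16000 = 0.0015 A
  P_R5 = I_R5² × R5 = (0.0015)² × 16000 = 0.036 W
Part 4:
  Power in each resistor, P = (ΔV)²/R:
    P_R1 = (24 - 4.426)²/8200 = 0.04672 W
    P_R2 = (24 - 17.4)²/4700 = 0.009278 W
    P_R3 = (17.4 - 23.99)²/3000 = 0.01451 W
    P_R4 = (24 - 4.423)²/91 = 4.212 W
    P_R5 = (24 - 0)²/16000 = 0.036 W
    P_R6 = (24 - 23.99)²/9100 = 0.0000000008106 W
    P_R7 = (24 - 24)²/13000 = 0.000000001158 W
    P_R8 = (24 - 23.99)²/3 = 0.0000145 W
    P_R9 = (17.4 - 4.423)²/3600 = 0.04676 W
    P_R10 = (4.423 - 4.426)²/1.6 = 0.000009117 W
    P_R11 = (4.423 - 0)²/20 = 0.9779 W
  P_total = P_R1 + P_R2 + P_R3 + P_R4 + P_R5 + P_R6 + P_R7 + P_R8 + P_R9 + P_R10 + P_R11 = 5.343 W

Final answers:
1. V_3 = 4.423 V
2. I_R10 = 0.002387 A
3. P_R5 = 0.036 W
4. P_total = 5.343 W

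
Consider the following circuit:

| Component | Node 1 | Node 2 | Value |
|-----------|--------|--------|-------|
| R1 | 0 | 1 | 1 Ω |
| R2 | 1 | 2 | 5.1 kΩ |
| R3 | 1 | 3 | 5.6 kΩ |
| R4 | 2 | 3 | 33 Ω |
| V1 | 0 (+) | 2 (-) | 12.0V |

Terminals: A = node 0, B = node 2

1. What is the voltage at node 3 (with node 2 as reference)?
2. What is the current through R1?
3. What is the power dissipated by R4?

Nodal analysis, taking node 2 as the 0 V reference.
Source V1 fixes V_0 = 12 V.
KCL at each unknown node (sum of currents leaving = 0; resistances in Ω):
  Node 1: (V_1 - 12)/1 + (V_1 - 0)/5100 + (V_1 - V_3)/5600 = 0
  Node 3: (V_3 - V_1)/5600 + (V_3 - 0)/33 = 0
Collecting terms (coefficients in siemens):
  1·V_1 - 0.0001786·V_3 = 12
  0.03048·V_3 - 0.0001786·V_1 = 0
Determinant D = (1)(0.03048) - (-0.0001786)(-0.0001786) = 0.03049
V_1 = [(12)(0.03048) - (-0.0001786)(0)]/D = 12 V
V_3 = [(1)(0) - (12)(-0.0001786)]/D = 0.07027 V
Part 1:
  Read off the nodal solution: V_3 = 0.07027 V
Part 2:
  I_R1 = (V_0 - V_1)/R1 = (12 - 12)/1 = 0.004482 A
  Magnitude: I_R1 = 0.004482 A
Part 3:
  I_R4 = (V_2 - V_3)/R4 = (0 - 0.07027)/33 = -0.00213 A
  P_R4 = I_R4² × R4 = (-0.00213)² × 33 = 0.0001496 W

Final answers:
1. V_3 = 0.07027 V
2. I_R1 = 0.004482 A
3. P_R4 = 0.0001496 W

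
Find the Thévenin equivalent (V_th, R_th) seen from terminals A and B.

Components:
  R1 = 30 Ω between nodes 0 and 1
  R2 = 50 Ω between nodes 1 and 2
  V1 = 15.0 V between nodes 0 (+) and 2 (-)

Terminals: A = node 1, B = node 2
Step 1 — V_th is the open-circuit voltage V_A - V_B (nothing connected across the terminals).
Nodal analysis, taking node 2 as the 0 V reference.
Source V1 fixes V_0 = 15 V.
KCL at each unknown node (sum of currents leaving = 0; resistances in Ω):
  Node 1: (V_1 - 15)/30 + (V_1 - 0)/50 = 0
Collecting terms: 0.05333 × V_1 = 0.5  =>  V_1 = 9.375 V
V_th = V_1 - V_2 = 9.375 - 0 = 9.375 V
Step 2 — R_th: zero the source — replace V1 by a short circuit (node 2 merges into node 0) — and find the resistance seen between A (node 1) and B (node 0).
Reduce the network between node 1 (A) and node 0 (B) by series/parallel combination:
  Rp1 = R1 ‖ R2 (parallel, both between nodes 0 and 1) = 1/(1/30 + 1/50) = 18.75 Ω
R_th = 18.75 Ω

Final answer: V_th = 9.375 V, R_th = 18.75 Ω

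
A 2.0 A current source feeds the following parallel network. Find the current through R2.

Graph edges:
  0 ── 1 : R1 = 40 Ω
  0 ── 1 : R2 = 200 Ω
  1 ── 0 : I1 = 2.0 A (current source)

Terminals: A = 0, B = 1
All resistors sit directly between nodes 0 and 1, so they are in parallel and share one voltage V; the full source current 2 A splits among them.
1/R_par = 1/40 + 1/200 = 0.03 S  =>  R_par = 33.33 Ω
V = I × R_par = 2 × 33.33 = 66.67 V
I_R2 = V/R2 = 66.67/200 = 0.3333 A

Final answer: 0.3333 A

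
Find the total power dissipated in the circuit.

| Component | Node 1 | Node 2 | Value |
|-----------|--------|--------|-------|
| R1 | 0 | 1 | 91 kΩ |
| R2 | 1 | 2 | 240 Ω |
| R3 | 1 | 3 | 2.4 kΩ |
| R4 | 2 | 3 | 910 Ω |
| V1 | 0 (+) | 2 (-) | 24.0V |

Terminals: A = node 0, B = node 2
Nodal analysis, taking node 2 as the 0 V reference.
Source V1 fixes V_0 = 24 V.
KCL at each unknown node (sum of currents leaving = 0; resistances in Ω):
  Node 1: (V_1 - 24)/91000 + (V_1 - 0)/240 + (V_1 - V_3)/2400 = 0
  Node 3: (V_3 - V_1)/2400 + (V_3 - 0)/910 = 0
Collecting terms (coefficients in siemens):
  0.004594·V_1 - 0.0004167·V_3 = 0.0002637
  0.001516·V_3 - 0.0004167·V_1 = 0
Determinant D = (0.004594)(0.001516) - (-0.0004167)(-0.0004167) = 0.000006789
V_1 = [(0.0002637)(0.001516) - (-0.0004167)(0)]/D = 0.05887 V
V_3 = [(0.004594)(0) - (0.0002637)(-0.0004167)]/D = 0.01619 V
Power in each resistor, P = (ΔV)²/R:
  P_R1 = (24 - 0.05887)²/91000 = 0.006299 W
  P_R2 = (0.05887 - 0)²/240 = 0.00001444 W
  P_R3 = (0.05887 - 0.01619)²/2400 = 0.0000007592 W
  P_R4 = (0 - 0.01619)²/910 = 0.0000002879 W
P_total = P_R1 + P_R2 + P_R3 + P_R4 = 0.006314 W

Final answer: 0.006314 W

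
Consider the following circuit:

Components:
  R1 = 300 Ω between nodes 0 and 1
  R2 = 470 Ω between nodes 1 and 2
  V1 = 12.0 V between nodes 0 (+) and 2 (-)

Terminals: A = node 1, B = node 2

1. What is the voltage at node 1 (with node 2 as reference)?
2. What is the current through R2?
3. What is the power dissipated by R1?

Nodal analysis, taking node 2 as the 0 V reference.
Source V1 fixes V_0 = 12 V.
KCL at each unknown node (sum of currents leaving = 0; resistances in Ω):
  Node 1: (V_1 - 12)/300 + (V_1 - 0)/470 = 0
Collecting terms: 0.005461 × V_1 = 0.04  =>  V_1 = 7.325 V
Part 1:
  Read off the nodal solution: V_1 = 7.325 V
Part 2:
  I_R2 = (V_1 - V_2)/R2 = (7.325 - 0)/470 = 0.01558 A
  Magnitude: I_R2 = 0.01558 A
Part 3:
  I_R1 = (V_0 - V_1)/R1 = (12 - 7.325)/300 = 0.01558 A
  P_R1 = I_R1² × R1 = (0.01558)² × 300 = 0.07286 W

Final answers:
1. V_1 = 7.325 V
2. I_R2 = 0.01558 A
3. P_R1 = 0.07286 W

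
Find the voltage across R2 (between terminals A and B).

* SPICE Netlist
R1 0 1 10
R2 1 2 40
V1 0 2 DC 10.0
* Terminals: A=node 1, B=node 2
R1 and R2 are in series across V1 (node 0 → node 1 → node 2), and the output A–B is taken across R2, so this is a voltage divider.
Series current: I = V1/(R1 + R2) = 10/(10 + 40) = 10/50 = 0.2 A
V_R2 = I × R2 = V1 × R2/(R1 + R2) = 10 × 40/50 = 8 V

Final answer: 8 V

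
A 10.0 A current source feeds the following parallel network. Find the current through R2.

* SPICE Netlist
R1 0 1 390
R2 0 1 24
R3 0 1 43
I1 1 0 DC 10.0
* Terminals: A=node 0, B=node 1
All resistors sit directly between nodes 0 and 1, so they are in parallel and share one voltage V; the full source current 10 A splits among them.
1/R_par = 1/390 + 1/24 + 1/43 = 0.06749 S  =>  R_par = 14.82 Ω
V = I × R_par = 10 × 14.82 = 148.2 V
I_R2 = V/R2 = 148.2/24 = 6.174 A

Final answer: 6.174 A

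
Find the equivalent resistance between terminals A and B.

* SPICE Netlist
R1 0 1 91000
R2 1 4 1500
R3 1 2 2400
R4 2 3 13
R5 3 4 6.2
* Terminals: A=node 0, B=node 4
Reduce the network between node 0 (A) and node 4 (B) by series/parallel combination:
  Rs1 = R3 + R4 (series, joined only at node 2) = 2400 + 13 = 2413 Ω
  Rs2 = R5 + Rs1 (series, joined only at node 3) = 6.2 + 2413 = 2419 Ω
  Rp1 = R2 ‖ Rs2 (parallel, both between nodes 1 and 4) = 1/(1/1500 + 1/2419) = 925.9 Ω
  Rs3 = R1 + Rp1 (series, joined only at node 1) = 91000 + 925.9 = 91930 Ω
R_eq = 91.93 kΩ

Final answer: 91.93 kΩ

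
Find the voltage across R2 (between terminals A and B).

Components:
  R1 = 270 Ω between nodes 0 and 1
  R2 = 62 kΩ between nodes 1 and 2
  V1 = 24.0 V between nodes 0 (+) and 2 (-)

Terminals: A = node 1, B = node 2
R1 and R2 are in series across V1 (node 0 → node 1 → node 2), and the output A–B is taken across R2, so this is a voltage divider.
Series current: I = V1/(R1 + R2) = 24/(270 + 62000) = 24/62270 = 0.0003854 A
V_R2 = I × R2 = V1 × R2/(R1 + R2) = 24 × 62000/62270 = 23.9 V

Final answer: 23.9 V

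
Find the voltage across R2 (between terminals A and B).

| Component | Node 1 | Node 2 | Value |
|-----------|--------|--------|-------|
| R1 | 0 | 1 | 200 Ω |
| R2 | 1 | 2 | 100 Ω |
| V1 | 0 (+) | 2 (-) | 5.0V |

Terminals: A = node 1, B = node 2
R1 and R2 are in series across V1 (node 0 → node 1 → node 2), and the output A–B is taken across R2, so this is a voltage divider.
Series current: I = V1/(R1 + R2) = 5/(200 + 100) = 5/300 = 0.01667 A
V_R2 = I × R2 = V1 × R2/(R1 + R2) = 5 × 100/300 = 1.667 V

Final answer: 1.667 V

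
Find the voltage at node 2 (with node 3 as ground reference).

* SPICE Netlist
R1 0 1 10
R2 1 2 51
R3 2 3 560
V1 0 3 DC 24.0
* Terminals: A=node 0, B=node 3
Nodal analysis, taking node 3 as the 0 V reference.
Source V1 fixes V_0 = 24 V.
KCL at each unknown node (sum of currents leaving = 0; resistances in Ω):
  Node 1: (V_1 - 24)/10 + (V_1 - V_2)/51 = 0
  Node 2: (V_2 - V_1)/51 + (V_2 - 0)/560 = 0
Collecting terms (coefficients in siemens):
  0.1196·V_1 - 0.01961·V_2 = 2.4
  0.02139·V_2 - 0.01961·V_1 = 0
Determinant D = (0.1196)(0.02139) - (-0.01961)(-0.01961) = 0.002174
V_1 = [(2.4)(0.02139) - (-0.01961)(0)]/D = 23.61 V
V_2 = [(0.1196)(0) - (2.4)(-0.01961)]/D = 21.64 V
The requested potential is V_2 = 21.64 V.

Final answer: V_2 = 21.64 V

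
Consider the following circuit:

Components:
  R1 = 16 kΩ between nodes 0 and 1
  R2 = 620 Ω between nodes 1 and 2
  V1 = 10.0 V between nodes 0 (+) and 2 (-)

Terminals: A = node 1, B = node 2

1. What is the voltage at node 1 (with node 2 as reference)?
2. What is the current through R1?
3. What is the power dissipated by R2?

Nodal analysis, taking node 2 as the 0 V reference.
Source V1 fixes V_0 = 10 V.
KCL at each unknown node (sum of currents leaving = 0; resistances in Ω):
  Node 1: (V_1 - 10)/16000 + (V_1 - 0)/620 = 0
Collecting terms: 0.001675 × V_1 = 0.000625  =>  V_1 = 0.373 V
Part 1:
  Read off the nodal solution: V_1 = 0.373 V
Part 2:
  I_R1 = (V_0 - V_1)/R1 = (10 - 0.373)/16000 = 0.0006017 A
  Magnitude: I_R1 = 0.0006017 A
Part 3:
  I_R2 = (V_1 - V_2)/R2 = (0.373 - 0)/620 = 0.0006017 A
  P_R2 = I_R2² × R2 = (0.0006017)² × 620 = 0.0002245 W

Final answers:
1. V_1 = 0.373 V
2. I_R1 = 0.0006017 A
3. P_R2 = 0.0002245 W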